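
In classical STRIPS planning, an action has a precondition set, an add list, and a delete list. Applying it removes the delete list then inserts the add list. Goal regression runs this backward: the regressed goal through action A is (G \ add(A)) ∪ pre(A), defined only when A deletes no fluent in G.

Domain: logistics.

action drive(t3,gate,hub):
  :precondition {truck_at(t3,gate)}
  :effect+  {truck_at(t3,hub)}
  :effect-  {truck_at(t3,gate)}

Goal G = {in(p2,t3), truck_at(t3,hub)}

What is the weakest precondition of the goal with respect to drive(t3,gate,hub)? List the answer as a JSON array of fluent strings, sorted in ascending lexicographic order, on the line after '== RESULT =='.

Compute (G \ add) ∪ pre:
  G ∩ del = {}  (empty — regression defined)
  G \ add = {in(p2,t3), truck_at(t3,hub)} \ {truck_at(t3,hub)} = {in(p2,t3)}
  ∪ pre   = {in(p2,t3)} ∪ {truck_at(t3,gate)}
          = {in(p2,t3), truck_at(t3,gate)}

== RESULT ==
["in(p2,t3)", "truck_at(t3,gate)"]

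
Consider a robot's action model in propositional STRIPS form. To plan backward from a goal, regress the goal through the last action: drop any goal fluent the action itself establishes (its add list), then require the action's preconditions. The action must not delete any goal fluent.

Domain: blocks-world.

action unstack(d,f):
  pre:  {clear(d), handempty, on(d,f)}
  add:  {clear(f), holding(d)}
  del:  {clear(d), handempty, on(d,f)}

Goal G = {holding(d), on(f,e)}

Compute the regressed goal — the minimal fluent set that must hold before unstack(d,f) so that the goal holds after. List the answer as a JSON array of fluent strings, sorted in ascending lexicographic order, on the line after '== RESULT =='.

Compute (G \ add) ∪ pre:
  G ∩ del = {}  (empty — regression defined)
  G \ add = {holding(d), on(f,e)} \ {clear(f), holding(d)} = {on(f,e)}
  ∪ pre   = {on(f,e)} ∪ {clear(d), handempty, on(d,f)}
          = {clear(d), handempty, on(d,f), on(f,e)}

== RESULT ==
["clear(d)", "handempty", "on(d,f)", "on(f,e)"]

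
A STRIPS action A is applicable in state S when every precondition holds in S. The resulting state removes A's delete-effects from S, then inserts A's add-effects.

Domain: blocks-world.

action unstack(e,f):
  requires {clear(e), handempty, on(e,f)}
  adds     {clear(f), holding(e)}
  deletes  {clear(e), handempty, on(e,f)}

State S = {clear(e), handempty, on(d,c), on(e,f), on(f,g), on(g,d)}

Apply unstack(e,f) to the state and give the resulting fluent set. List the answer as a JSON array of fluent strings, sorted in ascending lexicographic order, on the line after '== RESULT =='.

Progress:
  pre ⊆ S: {clear(e), handempty, on(e,f)} ⊆ S  — applicable
  S \ del = {on(d,c), on(f,g), on(g,d)}
  ∪ add   = {clear(f), holding(e), on(d,c), on(f,g), on(g,d)}

== RESULT ==
["clear(f)", "holding(e)", "on(d,c)", "on(f,g)", "on(g,d)"]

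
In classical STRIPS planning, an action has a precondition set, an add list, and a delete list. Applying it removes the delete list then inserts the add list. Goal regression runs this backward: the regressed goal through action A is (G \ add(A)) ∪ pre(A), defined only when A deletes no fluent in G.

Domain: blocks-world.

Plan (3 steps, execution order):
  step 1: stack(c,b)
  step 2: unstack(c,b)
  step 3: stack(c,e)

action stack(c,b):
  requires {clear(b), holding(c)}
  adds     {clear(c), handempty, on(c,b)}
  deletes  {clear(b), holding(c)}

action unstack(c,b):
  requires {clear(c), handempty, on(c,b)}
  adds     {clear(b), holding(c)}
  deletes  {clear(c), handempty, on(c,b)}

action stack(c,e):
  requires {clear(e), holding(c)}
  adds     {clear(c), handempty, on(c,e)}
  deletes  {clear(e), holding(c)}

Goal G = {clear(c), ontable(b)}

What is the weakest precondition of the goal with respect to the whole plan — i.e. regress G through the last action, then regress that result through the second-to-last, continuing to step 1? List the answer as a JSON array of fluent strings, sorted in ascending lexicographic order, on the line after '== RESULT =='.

Work backward from the goal:
  through step 3 (stack(c,e)): drop {clear(c)}, keep {ontable(b)}, require {clear(e), holding(c)}
    → {clear(e), holding(c), ontable(b)}
  through step 2 (unstack(c,b)): drop {holding(c)}, keep {clear(e), ontable(b)}, require {clear(c), handempty, on(c,b)}
    → {clear(c), clear(e), handempty, on(c,b), ontable(b)}
  through step 1 (stack(c,b)): drop {clear(c), handempty, on(c,b)}, keep {clear(e), ontable(b)}, require {clear(b), holding(c)}
    → {clear(b), clear(e), holding(c), ontable(b)}

== RESULT ==
["clear(b)", "clear(e)", "holding(c)", "ontable(b)"]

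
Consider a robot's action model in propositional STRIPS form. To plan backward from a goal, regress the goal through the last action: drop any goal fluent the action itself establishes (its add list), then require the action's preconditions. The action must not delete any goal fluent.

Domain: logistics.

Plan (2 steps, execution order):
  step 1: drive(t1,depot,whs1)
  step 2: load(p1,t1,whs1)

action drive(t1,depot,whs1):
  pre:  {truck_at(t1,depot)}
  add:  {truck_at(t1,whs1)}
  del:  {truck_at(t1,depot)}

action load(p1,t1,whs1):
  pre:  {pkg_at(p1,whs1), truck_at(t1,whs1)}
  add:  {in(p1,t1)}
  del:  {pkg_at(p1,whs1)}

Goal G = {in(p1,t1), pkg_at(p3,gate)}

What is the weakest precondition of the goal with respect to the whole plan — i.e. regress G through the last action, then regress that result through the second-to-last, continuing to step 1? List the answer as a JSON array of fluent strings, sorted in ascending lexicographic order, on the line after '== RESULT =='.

Work backward from the goal:
  through step 2 (load(p1,t1,whs1)): drop {in(p1,t1)}, keep {pkg_at(p3,gate)}, require {pkg_at(p1,whs1), truck_at(t1,whs1)}
    → {pkg_at(p1,whs1), pkg_at(p3,gate), truck_at(t1,whs1)}
  through step 1 (drive(t1,depot,whs1)): drop {truck_at(t1,whs1)}, keep {pkg_at(p1,whs1), pkg_at(p3,gate)}, require {truck_at(t1,depot)}
    → {pkg_at(p1,whs1), pkg_at(p3,gate), truck_at(t1,depot)}

== RESULT ==
["pkg_at(p1,whs1)", "pkg_at(p3,gate)", "truck_at(t1,depot)"]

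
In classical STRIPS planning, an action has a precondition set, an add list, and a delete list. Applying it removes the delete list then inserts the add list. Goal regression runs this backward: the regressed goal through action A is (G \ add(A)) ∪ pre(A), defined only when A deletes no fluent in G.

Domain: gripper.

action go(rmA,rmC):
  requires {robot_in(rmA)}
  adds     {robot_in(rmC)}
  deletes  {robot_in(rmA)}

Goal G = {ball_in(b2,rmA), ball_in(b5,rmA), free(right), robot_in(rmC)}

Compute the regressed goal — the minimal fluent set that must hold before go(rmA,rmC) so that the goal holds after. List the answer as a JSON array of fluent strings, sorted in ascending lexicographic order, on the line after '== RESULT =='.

Regress:
  G ∩ del = {}  (empty — regression defined)
  G \ add = {ball_in(b2,rmA), ball_in(b5,rmA), free(right), robot_in(rmC)} \ {robot_in(rmC)} = {ball_in(b2,rmA), ball_in(b5,rmA), free(right)}
  ∪ pre   = {ball_in(b2,rmA), ball_in(b5,rmA), free(right)} ∪ {robot_in(rmA)}
          = {ball_in(b2,rmA), ball_in(b5,rmA), free(right), robot_in(rmA)}

== RESULT ==
["ball_in(b2,rmA)", "ball_in(b5,rmA)", "free(right)", "robot_in(rmA)"]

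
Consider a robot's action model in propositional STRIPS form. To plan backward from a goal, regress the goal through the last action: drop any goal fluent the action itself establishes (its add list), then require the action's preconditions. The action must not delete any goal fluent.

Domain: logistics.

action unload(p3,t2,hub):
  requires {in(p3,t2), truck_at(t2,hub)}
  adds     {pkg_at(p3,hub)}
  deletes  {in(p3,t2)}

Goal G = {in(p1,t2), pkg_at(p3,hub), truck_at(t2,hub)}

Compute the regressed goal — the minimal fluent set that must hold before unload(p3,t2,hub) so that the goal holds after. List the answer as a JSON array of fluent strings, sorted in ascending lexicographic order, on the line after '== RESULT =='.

Regress:
  G ∩ del = {}  (empty — regression defined)
  G \ add = {in(p1,t2), pkg_at(p3,hub), truck_at(t2,hub)} \ {pkg_at(p3,hub)} = {in(p1,t2), truck_at(t2,hub)}
  ∪ pre   = {in(p1,t2), truck_at(t2,hub)} ∪ {in(p3,t2), truck_at(t2,hub)}
          = {in(p1,t2), in(p3,t2), truck_at(t2,hub)}

== RESULT ==
["in(p1,t2)", "in(p3,t2)", "truck_at(t2,hub)"]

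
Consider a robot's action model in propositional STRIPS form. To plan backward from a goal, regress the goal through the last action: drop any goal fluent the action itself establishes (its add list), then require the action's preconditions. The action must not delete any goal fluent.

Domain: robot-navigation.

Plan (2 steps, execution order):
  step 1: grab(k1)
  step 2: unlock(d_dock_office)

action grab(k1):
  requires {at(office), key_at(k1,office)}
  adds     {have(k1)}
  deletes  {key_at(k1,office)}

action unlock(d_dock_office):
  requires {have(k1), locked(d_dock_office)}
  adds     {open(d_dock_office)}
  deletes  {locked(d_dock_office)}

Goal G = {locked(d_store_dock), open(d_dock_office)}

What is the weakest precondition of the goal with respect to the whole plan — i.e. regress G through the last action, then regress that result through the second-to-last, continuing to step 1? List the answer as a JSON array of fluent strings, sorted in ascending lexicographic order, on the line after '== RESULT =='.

Work backward from the goal:
  through step 2 (unlock(d_dock_office)): drop {open(d_dock_office)}, keep {locked(d_store_dock)}, require {have(k1), locked(d_dock_office)}
    → {have(k1), locked(d_dock_office), locked(d_store_dock)}
  through step 1 (grab(k1)): drop {have(k1)}, keep {locked(d_dock_office), locked(d_store_dock)}, require {at(office), key_at(k1,office)}
    → {at(office), key_at(k1,office), locked(d_dock_office), locked(d_store_dock)}

== RESULT ==
["at(office)", "key_at(k1,office)", "locked(d_dock_office)", "locked(d_store_dock)"]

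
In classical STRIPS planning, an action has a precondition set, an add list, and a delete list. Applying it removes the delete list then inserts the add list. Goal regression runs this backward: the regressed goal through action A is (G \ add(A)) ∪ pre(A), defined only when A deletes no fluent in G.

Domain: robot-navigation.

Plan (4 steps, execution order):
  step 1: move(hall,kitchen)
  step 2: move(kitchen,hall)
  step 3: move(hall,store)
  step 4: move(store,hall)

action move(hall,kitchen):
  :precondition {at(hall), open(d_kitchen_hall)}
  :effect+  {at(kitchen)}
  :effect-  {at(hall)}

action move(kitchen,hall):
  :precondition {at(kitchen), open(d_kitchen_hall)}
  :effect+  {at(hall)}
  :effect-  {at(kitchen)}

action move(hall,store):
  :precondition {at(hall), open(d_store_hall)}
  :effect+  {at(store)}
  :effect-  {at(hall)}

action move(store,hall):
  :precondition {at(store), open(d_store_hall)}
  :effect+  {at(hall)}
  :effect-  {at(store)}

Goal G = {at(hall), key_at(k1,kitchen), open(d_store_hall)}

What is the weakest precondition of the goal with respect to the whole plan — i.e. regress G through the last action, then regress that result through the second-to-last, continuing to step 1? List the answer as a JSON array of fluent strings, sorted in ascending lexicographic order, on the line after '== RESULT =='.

Work backward from the goal:
  through step 4 (move(store,hall)): drop {at(hall)}, keep {key_at(k1,kitchen), open(d_store_hall)}, require {at(store), open(d_store_hall)}
    → {at(store), key_at(k1,kitchen), open(d_store_hall)}
  through step 3 (move(hall,store)): drop {at(store)}, keep {key_at(k1,kitchen), open(d_store_hall)}, require {at(hall), open(d_store_hall)}
    → {at(hall), key_at(k1,kitchen), open(d_store_hall)}
  through step 2 (move(kitchen,hall)): drop {at(hall)}, keep {key_at(k1,kitchen), open(d_store_hall)}, require {at(kitchen), open(d_kitchen_hall)}
    → {at(kitchen), key_at(k1,kitchen), open(d_kitchen_hall), open(d_store_hall)}
  through step 1 (move(hall,kitchen)): drop {at(kitchen)}, keep {key_at(k1,kitchen), open(d_kitchen_hall), open(d_store_hall)}, require {at(hall), open(d_kitchen_hall)}
    → {at(hall), key_at(k1,kitchen), open(d_kitchen_hall), open(d_store_hall)}

== RESULT ==
["at(hall)", "key_at(k1,kitchen)", "open(d_kitchen_hall)", "open(d_store_hall)"]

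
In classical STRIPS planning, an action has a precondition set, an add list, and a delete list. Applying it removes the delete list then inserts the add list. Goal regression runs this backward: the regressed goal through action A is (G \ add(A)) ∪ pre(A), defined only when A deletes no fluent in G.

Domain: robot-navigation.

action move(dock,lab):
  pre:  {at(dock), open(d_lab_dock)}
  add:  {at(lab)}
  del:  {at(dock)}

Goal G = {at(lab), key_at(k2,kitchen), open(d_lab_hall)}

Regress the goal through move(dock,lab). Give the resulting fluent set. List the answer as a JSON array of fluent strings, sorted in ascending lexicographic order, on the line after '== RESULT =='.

Compute (G \ add) ∪ pre:
  G ∩ del = {}  (empty — regression defined)
  G \ add = {at(lab), key_at(k2,kitchen), open(d_lab_hall)} \ {at(lab)} = {key_at(k2,kitchen), open(d_lab_hall)}
  ∪ pre   = {key_at(k2,kitchen), open(d_lab_hall)} ∪ {at(dock), open(d_lab_dock)}
          = {at(dock), key_at(k2,kitchen), open(d_lab_dock), open(d_lab_hall)}

== RESULT ==
["at(dock)", "key_at(k2,kitchen)", "open(d_lab_dock)", "open(d_lab_hall)"]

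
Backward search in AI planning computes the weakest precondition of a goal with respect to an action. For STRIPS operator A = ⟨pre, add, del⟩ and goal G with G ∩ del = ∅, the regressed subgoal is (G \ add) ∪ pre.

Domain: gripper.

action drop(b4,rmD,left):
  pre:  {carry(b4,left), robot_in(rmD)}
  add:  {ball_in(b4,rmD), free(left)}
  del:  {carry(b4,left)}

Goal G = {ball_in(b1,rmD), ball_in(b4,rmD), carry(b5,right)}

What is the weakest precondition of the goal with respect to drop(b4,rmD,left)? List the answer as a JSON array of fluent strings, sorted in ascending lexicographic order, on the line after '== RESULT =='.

Compute (G \ add) ∪ pre:
  G ∩ del = {}  (empty — regression defined)
  G \ add = {ball_in(b1,rmD), ball_in(b4,rmD), carry(b5,right)} \ {ball_in(b4,rmD), free(left)} = {ball_in(b1,rmD), carry(b5,right)}
  ∪ pre   = {ball_in(b1,rmD), carry(b5,right)} ∪ {carry(b4,left), robot_in(rmD)}
          = {ball_in(b1,rmD), carry(b4,left), carry(b5,right), robot_in(rmD)}

== RESULT ==
["ball_in(b1,rmD)", "carry(b4,left)", "carry(b5,right)", "robot_in(rmD)"]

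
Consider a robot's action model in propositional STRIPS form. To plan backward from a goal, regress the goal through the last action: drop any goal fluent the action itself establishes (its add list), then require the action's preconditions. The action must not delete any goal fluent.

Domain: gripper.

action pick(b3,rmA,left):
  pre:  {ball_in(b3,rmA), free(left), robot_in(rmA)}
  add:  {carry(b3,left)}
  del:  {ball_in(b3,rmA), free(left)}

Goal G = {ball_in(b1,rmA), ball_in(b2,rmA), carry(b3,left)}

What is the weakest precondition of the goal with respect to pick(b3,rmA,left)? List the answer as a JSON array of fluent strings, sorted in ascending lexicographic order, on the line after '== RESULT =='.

Compute (G \ add) ∪ pre:
  G ∩ del = {}  (empty — regression defined)
  G \ add = {ball_in(b1,rmA), ball_in(b2,rmA), carry(b3,left)} \ {carry(b3,left)} = {ball_in(b1,rmA), ball_in(b2,rmA)}
  ∪ pre   = {ball_in(b1,rmA), ball_in(b2,rmA)} ∪ {ball_in(b3,rmA), free(left), robot_in(rmA)}
          = {ball_in(b1,rmA), ball_in(b2,rmA), ball_in(b3,rmA), free(left), robot_in(rmA)}

== RESULT ==
["ball_in(b1,rmA)", "ball_in(b2,rmA)", "ball_in(b3,rmA)", "free(left)", "robot_in(rmA)"]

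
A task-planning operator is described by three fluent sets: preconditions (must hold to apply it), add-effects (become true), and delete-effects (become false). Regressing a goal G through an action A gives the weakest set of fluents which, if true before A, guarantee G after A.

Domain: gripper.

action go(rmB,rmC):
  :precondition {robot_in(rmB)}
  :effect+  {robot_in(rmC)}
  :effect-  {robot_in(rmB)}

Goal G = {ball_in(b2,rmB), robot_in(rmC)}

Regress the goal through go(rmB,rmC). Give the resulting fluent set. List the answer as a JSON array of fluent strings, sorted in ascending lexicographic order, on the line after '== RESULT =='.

Regress:
  G ∩ del = {}  (empty — regression defined)
  G \ add = {ball_in(b2,rmB), robot_in(rmC)} \ {robot_in(rmC)} = {ball_in(b2,rmB)}
  ∪ pre   = {ball_in(b2,rmB)} ∪ {robot_in(rmB)}
          = {ball_in(b2,rmB), robot_in(rmB)}

== RESULT ==
["ball_in(b2,rmB)", "robot_in(rmB)"]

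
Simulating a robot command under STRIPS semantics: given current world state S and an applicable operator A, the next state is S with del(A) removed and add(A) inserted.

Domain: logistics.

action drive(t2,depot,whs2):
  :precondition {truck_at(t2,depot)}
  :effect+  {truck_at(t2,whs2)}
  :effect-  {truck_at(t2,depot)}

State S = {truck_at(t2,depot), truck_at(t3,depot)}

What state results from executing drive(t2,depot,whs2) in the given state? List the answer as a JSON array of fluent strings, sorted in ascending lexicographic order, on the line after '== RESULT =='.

Compute (S \ del) ∪ add:
  pre ⊆ S: {truck_at(t2,depot)} ⊆ S  — applicable
  S \ del = {truck_at(t3,depot)}
  ∪ add   = {truck_at(t2,whs2), truck_at(t3,depot)}

== RESULT ==
["truck_at(t2,whs2)", "truck_at(t3,depot)"]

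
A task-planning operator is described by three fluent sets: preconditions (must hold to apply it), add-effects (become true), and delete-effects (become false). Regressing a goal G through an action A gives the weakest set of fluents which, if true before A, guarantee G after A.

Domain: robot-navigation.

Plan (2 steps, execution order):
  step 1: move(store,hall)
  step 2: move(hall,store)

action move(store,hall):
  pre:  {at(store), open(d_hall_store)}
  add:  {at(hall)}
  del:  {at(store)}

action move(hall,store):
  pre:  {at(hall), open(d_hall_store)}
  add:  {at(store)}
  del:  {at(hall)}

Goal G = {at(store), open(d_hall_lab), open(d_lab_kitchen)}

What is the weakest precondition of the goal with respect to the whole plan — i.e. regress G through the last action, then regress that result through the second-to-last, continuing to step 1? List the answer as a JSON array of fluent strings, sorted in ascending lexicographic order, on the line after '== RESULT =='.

Regress step by step:
  through step 2 (move(hall,store)): drop {at(store)}, keep {open(d_hall_lab), open(d_lab_kitchen)}, require {at(hall), open(d_hall_store)}
    → {at(hall), open(d_hall_lab), open(d_hall_store), open(d_lab_kitchen)}
  through step 1 (move(store,hall)): drop {at(hall)}, keep {open(d_hall_lab), open(d_hall_store), open(d_lab_kitchen)}, require {at(store), open(d_hall_store)}
    → {at(store), open(d_hall_lab), open(d_hall_store), open(d_lab_kitchen)}

== RESULT ==
["at(store)", "open(d_hall_lab)", "open(d_hall_store)", "open(d_lab_kitchen)"]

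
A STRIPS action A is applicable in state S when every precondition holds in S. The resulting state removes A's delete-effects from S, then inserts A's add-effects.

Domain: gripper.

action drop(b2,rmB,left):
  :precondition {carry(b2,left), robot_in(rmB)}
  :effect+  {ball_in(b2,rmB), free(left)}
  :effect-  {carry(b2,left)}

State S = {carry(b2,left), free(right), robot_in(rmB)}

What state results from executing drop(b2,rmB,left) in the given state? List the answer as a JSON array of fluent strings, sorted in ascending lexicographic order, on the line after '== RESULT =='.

Compute (S \ del) ∪ add:
  pre ⊆ S: {carry(b2,left), robot_in(rmB)} ⊆ S  — applicable
  S \ del = {free(right), robot_in(rmB)}
  ∪ add   = {ball_in(b2,rmB), free(left), free(right), robot_in(rmB)}

== RESULT ==
["ball_in(b2,rmB)", "free(left)", "free(right)", "robot_in(rmB)"]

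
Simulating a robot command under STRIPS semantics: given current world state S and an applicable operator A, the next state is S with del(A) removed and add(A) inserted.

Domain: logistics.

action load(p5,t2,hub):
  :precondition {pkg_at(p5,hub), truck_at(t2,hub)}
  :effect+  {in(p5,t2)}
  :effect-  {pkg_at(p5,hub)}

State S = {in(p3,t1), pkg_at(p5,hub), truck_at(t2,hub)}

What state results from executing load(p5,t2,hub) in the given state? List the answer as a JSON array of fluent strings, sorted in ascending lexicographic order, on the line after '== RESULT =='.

Compute (S \ del) ∪ add:
  pre ⊆ S: {pkg_at(p5,hub), truck_at(t2,hub)} ⊆ S  — applicable
  S \ del = {in(p3,t1), truck_at(t2,hub)}
  ∪ add   = {in(p3,t1), in(p5,t2), truck_at(t2,hub)}

== RESULT ==
["in(p3,t1)", "in(p5,t2)", "truck_at(t2,hub)"]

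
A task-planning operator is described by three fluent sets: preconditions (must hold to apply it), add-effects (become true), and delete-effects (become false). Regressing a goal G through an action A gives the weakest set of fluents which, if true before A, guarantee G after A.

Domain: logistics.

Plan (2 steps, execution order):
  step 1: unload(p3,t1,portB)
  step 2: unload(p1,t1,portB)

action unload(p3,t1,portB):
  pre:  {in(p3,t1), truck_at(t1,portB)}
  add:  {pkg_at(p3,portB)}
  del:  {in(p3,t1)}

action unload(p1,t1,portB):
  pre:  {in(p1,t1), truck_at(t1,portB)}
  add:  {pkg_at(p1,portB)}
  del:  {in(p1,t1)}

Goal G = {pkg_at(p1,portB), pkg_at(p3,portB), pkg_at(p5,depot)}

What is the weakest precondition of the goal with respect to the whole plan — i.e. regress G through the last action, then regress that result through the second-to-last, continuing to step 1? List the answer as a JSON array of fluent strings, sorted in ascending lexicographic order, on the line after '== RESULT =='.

Regress step by step:
  through step 2 (unload(p1,t1,portB)): drop {pkg_at(p1,portB)}, keep {pkg_at(p3,portB), pkg_at(p5,depot)}, require {in(p1,t1), truck_at(t1,portB)}
    → {in(p1,t1), pkg_at(p3,portB), pkg_at(p5,depot), truck_at(t1,portB)}
  through step 1 (unload(p3,t1,portB)): drop {pkg_at(p3,portB)}, keep {in(p1,t1), pkg_at(p5,depot), truck_at(t1,portB)}, require {in(p3,t1), truck_at(t1,portB)}
    → {in(p1,t1), in(p3,t1), pkg_at(p5,depot), truck_at(t1,portB)}

== RESULT ==
["in(p1,t1)", "in(p3,t1)", "pkg_at(p5,depot)", "truck_at(t1,portB)"]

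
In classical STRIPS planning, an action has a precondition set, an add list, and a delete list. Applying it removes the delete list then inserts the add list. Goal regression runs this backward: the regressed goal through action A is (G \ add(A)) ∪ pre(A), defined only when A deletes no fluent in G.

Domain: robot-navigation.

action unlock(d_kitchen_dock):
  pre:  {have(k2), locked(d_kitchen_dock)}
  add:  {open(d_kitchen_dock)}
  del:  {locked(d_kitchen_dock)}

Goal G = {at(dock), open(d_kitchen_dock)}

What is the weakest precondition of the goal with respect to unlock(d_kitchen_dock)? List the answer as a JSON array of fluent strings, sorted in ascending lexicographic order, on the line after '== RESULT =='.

Regress:
  G ∩ del = {}  (empty — regression defined)
  G \ add = {at(dock), open(d_kitchen_dock)} \ {open(d_kitchen_dock)} = {at(dock)}
  ∪ pre   = {at(dock)} ∪ {have(k2), locked(d_kitchen_dock)}
          = {at(dock), have(k2), locked(d_kitchen_dock)}

== RESULT ==
["at(dock)", "have(k2)", "locked(d_kitchen_dock)"]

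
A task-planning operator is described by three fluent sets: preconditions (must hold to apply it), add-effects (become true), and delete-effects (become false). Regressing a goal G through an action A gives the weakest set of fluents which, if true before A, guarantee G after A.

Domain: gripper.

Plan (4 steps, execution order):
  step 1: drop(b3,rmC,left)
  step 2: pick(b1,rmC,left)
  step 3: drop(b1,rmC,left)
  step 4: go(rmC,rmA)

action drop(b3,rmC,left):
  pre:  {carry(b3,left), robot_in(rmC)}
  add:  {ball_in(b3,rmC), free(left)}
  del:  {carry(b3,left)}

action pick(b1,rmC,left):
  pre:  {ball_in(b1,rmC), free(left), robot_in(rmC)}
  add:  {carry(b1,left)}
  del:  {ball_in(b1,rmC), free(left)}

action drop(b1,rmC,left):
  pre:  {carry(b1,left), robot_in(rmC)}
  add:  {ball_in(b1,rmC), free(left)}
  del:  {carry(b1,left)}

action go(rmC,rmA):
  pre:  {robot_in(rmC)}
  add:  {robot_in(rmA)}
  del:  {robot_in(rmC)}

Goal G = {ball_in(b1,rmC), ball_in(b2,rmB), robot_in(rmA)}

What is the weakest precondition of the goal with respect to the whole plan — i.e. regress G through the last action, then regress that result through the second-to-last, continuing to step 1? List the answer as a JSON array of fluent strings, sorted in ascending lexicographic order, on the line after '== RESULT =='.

Regress step by step:
  through step 4 (go(rmC,rmA)): drop {robot_in(rmA)}, keep {ball_in(b1,rmC), ball_in(b2,rmB)}, require {robot_in(rmC)}
    → {ball_in(b1,rmC), ball_in(b2,rmB), robot_in(rmC)}
  through step 3 (drop(b1,rmC,left)): drop {ball_in(b1,rmC)}, keep {ball_in(b2,rmB), robot_in(rmC)}, require {carry(b1,left), robot_in(rmC)}
    → {ball_in(b2,rmB), carry(b1,left), robot_in(rmC)}
  through step 2 (pick(b1,rmC,left)): drop {carry(b1,left)}, keep {ball_in(b2,rmB), robot_in(rmC)}, require {ball_in(b1,rmC), free(left), robot_in(rmC)}
    → {ball_in(b1,rmC), ball_in(b2,rmB), free(left), robot_in(rmC)}
  through step 1 (drop(b3,rmC,left)): drop {free(left)}, keep {ball_in(b1,rmC), ball_in(b2,rmB), robot_in(rmC)}, require {carry(b3,left), robot_in(rmC)}
    → {ball_in(b1,rmC), ball_in(b2,rmB), carry(b3,left), robot_in(rmC)}

== RESULT ==
["ball_in(b1,rmC)", "ball_in(b2,rmB)", "carry(b3,left)", "robot_in(rmC)"]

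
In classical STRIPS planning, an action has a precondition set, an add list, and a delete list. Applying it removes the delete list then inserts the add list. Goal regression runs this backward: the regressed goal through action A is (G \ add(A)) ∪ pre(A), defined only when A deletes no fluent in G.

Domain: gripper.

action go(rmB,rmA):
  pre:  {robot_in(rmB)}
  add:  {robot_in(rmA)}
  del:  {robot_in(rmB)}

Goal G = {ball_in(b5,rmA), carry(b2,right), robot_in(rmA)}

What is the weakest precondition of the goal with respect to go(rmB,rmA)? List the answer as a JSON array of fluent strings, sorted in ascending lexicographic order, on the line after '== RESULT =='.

Regress:
  G ∩ del = {}  (empty — regression defined)
  G \ add = {ball_in(b5,rmA), carry(b2,right), robot_in(rmA)} \ {robot_in(rmA)} = {ball_in(b5,rmA), carry(b2,right)}
  ∪ pre   = {ball_in(b5,rmA), carry(b2,right)} ∪ {robot_in(rmB)}
          = {ball_in(b5,rmA), carry(b2,right), robot_in(rmB)}

== RESULT ==
["ball_in(b5,rmA)", "carry(b2,right)", "robot_in(rmB)"]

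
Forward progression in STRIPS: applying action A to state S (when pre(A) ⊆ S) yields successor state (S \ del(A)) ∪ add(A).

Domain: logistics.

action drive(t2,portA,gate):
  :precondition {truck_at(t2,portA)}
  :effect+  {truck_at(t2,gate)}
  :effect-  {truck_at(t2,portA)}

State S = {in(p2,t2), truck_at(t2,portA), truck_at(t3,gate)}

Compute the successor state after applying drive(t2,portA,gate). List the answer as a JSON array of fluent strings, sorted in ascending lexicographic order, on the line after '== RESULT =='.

Compute (S \ del) ∪ add:
  pre ⊆ S: {truck_at(t2,portA)} ⊆ S  — applicable
  S \ del = {in(p2,t2), truck_at(t3,gate)}
  ∪ add   = {in(p2,t2), truck_at(t2,gate), truck_at(t3,gate)}

== RESULT ==
["in(p2,t2)", "truck_at(t2,gate)", "truck_at(t3,gate)"]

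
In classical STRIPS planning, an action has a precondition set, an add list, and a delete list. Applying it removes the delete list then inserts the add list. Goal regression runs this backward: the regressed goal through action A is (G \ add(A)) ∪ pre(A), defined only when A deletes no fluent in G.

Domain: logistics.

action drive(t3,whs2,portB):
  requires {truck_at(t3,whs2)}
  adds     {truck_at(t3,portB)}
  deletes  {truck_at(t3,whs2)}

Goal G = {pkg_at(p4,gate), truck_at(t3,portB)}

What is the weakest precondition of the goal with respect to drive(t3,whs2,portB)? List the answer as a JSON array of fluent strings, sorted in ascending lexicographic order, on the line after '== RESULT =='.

Compute (G \ add) ∪ pre:
  G ∩ del = {}  (empty — regression defined)
  G \ add = {pkg_at(p4,gate), truck_at(t3,portB)} \ {truck_at(t3,portB)} = {pkg_at(p4,gate)}
  ∪ pre   = {pkg_at(p4,gate)} ∪ {truck_at(t3,whs2)}
          = {pkg_at(p4,gate), truck_at(t3,whs2)}

== RESULT ==
["pkg_at(p4,gate)", "truck_at(t3,whs2)"]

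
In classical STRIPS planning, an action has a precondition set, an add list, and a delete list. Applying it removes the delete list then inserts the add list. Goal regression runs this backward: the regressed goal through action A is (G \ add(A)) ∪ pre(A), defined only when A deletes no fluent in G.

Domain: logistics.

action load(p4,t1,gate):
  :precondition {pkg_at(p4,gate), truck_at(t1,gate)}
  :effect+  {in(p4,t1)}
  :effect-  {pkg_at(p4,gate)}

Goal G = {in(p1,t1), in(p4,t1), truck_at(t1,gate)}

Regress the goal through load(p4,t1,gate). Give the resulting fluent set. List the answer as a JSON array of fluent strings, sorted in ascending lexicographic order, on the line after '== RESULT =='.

Compute (G \ add) ∪ pre:
  G ∩ del = {}  (empty — regression defined)
  G \ add = {in(p1,t1), in(p4,t1), truck_at(t1,gate)} \ {in(p4,t1)} = {in(p1,t1), truck_at(t1,gate)}
  ∪ pre   = {in(p1,t1), truck_at(t1,gate)} ∪ {pkg_at(p4,gate), truck_at(t1,gate)}
          = {in(p1,t1), pkg_at(p4,gate), truck_at(t1,gate)}

== RESULT ==
["in(p1,t1)", "pkg_at(p4,gate)", "truck_at(t1,gate)"]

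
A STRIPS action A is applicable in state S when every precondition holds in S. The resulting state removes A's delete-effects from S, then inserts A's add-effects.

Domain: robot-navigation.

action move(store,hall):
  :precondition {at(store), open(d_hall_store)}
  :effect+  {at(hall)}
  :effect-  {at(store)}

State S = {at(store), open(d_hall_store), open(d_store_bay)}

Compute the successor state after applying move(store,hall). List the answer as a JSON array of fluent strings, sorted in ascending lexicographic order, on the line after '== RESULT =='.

Compute (S \ del) ∪ add:
  pre ⊆ S: {at(store), open(d_hall_store)} ⊆ S  — applicable
  S \ del = {open(d_hall_store), open(d_store_bay)}
  ∪ add   = {at(hall), open(d_hall_store), open(d_store_bay)}

== RESULT ==
["at(hall)", "open(d_hall_store)", "open(d_store_bay)"]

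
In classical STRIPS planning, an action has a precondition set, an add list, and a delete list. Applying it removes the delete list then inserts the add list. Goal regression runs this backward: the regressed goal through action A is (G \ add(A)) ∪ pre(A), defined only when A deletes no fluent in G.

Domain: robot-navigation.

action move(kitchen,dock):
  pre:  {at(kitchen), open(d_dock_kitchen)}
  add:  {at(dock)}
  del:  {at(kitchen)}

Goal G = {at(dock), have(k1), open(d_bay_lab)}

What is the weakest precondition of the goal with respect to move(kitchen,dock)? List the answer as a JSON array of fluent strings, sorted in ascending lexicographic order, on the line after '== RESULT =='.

Regress:
  G ∩ del = {}  (empty — regression defined)
  G \ add = {at(dock), have(k1), open(d_bay_lab)} \ {at(dock)} = {have(k1), open(d_bay_lab)}
  ∪ pre   = {have(k1), open(d_bay_lab)} ∪ {at(kitchen), open(d_dock_kitchen)}
          = {at(kitchen), have(k1), open(d_bay_lab), open(d_dock_kitchen)}

== RESULT ==
["at(kitchen)", "have(k1)", "open(d_bay_lab)", "open(d_dock_kitchen)"]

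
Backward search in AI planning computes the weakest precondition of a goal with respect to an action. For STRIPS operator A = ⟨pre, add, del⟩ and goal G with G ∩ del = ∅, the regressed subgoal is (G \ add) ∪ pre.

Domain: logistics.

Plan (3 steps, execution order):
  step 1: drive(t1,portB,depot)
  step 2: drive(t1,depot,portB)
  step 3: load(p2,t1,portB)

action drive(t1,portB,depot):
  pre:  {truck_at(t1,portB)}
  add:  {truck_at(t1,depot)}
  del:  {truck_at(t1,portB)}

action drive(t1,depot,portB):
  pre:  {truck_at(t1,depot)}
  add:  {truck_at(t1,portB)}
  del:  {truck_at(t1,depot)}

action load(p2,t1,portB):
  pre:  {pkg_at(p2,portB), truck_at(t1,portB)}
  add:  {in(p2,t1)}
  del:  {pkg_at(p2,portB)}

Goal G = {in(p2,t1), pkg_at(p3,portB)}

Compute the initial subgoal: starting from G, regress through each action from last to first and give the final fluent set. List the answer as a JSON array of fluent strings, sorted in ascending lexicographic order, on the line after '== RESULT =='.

Regress step by step:
  through step 3 (load(p2,t1,portB)): drop {in(p2,t1)}, keep {pkg_at(p3,portB)}, require {pkg_at(p2,portB), truck_at(t1,portB)}
    → {pkg_at(p2,portB), pkg_at(p3,portB), truck_at(t1,portB)}
  through step 2 (drive(t1,depot,portB)): drop {truck_at(t1,portB)}, keep {pkg_at(p2,portB), pkg_at(p3,portB)}, require {truck_at(t1,depot)}
    → {pkg_at(p2,portB), pkg_at(p3,portB), truck_at(t1,depot)}
  through step 1 (drive(t1,portB,depot)): drop {truck_at(t1,depot)}, keep {pkg_at(p2,portB), pkg_at(p3,portB)}, require {truck_at(t1,portB)}
    → {pkg_at(p2,portB), pkg_at(p3,portB), truck_at(t1,portB)}

== RESULT ==
["pkg_at(p2,portB)", "pkg_at(p3,portB)", "truck_at(t1,portB)"]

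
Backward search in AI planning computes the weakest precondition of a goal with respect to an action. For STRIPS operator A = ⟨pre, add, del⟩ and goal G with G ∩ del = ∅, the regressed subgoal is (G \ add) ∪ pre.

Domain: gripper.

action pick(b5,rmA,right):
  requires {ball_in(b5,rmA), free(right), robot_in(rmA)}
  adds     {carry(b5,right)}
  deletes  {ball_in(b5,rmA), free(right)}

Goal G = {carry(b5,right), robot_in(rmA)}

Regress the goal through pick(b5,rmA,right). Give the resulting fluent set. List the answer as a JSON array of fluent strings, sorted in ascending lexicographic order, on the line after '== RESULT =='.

Regress:
  G ∩ del = {}  (empty — regression defined)
  G \ add = {carry(b5,right), robot_in(rmA)} \ {carry(b5,right)} = {robot_in(rmA)}
  ∪ pre   = {robot_in(rmA)} ∪ {ball_in(b5,rmA), free(right), robot_in(rmA)}
          = {ball_in(b5,rmA), free(right), robot_in(rmA)}

== RESULT ==
["ball_in(b5,rmA)", "free(right)", "robot_in(rmA)"]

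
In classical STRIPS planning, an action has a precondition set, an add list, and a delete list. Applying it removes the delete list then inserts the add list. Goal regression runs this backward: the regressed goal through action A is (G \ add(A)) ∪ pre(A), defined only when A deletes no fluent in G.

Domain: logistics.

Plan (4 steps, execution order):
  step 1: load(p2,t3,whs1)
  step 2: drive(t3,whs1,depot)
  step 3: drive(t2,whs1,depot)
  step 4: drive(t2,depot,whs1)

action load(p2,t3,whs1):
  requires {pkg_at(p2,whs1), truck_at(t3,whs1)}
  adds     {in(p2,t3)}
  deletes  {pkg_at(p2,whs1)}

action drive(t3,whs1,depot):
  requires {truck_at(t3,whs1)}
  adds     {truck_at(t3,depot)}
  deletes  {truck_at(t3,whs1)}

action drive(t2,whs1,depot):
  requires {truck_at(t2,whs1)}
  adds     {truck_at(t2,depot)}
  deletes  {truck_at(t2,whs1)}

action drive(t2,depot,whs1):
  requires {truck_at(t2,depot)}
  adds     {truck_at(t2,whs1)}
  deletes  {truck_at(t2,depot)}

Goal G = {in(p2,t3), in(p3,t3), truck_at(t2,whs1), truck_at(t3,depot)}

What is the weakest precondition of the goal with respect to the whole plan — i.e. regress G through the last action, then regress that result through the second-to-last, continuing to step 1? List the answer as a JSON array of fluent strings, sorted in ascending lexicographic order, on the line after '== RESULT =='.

Regress step by step:
  through step 4 (drive(t2,depot,whs1)): drop {truck_at(t2,whs1)}, keep {in(p2,t3), in(p3,t3), truck_at(t3,depot)}, require {truck_at(t2,depot)}
    → {in(p2,t3), in(p3,t3), truck_at(t2,depot), truck_at(t3,depot)}
  through step 3 (drive(t2,whs1,depot)): drop {truck_at(t2,depot)}, keep {in(p2,t3), in(p3,t3), truck_at(t3,depot)}, require {truck_at(t2,whs1)}
    → {in(p2,t3), in(p3,t3), truck_at(t2,whs1), truck_at(t3,depot)}
  through step 2 (drive(t3,whs1,depot)): drop {truck_at(t3,depot)}, keep {in(p2,t3), in(p3,t3), truck_at(t2,whs1)}, require {truck_at(t3,whs1)}
    → {in(p2,t3), in(p3,t3), truck_at(t2,whs1), truck_at(t3,whs1)}
  through step 1 (load(p2,t3,whs1)): drop {in(p2,t3)}, keep {in(p3,t3), truck_at(t2,whs1), truck_at(t3,whs1)}, require {pkg_at(p2,whs1), truck_at(t3,whs1)}
    → {in(p3,t3), pkg_at(p2,whs1), truck_at(t2,whs1), truck_at(t3,whs1)}

== RESULT ==
["in(p3,t3)", "pkg_at(p2,whs1)", "truck_at(t2,whs1)", "truck_at(t3,whs1)"]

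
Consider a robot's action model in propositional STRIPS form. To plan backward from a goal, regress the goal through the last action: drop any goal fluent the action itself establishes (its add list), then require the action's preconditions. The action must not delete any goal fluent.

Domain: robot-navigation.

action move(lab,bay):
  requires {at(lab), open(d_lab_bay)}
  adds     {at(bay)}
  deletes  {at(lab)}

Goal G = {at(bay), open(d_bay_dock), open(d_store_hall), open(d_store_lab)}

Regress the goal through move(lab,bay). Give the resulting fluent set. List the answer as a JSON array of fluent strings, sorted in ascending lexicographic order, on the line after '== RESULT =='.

Compute (G \ add) ∪ pre:
  G ∩ del = {}  (empty — regression defined)
  G \ add = {at(bay), open(d_bay_dock), open(d_store_hall), open(d_store_lab)} \ {at(bay)} = {open(d_bay_dock), open(d_store_hall), open(d_store_lab)}
  ∪ pre   = {open(d_bay_dock), open(d_store_hall), open(d_store_lab)} ∪ {at(lab), open(d_lab_bay)}
          = {at(lab), open(d_bay_dock), open(d_lab_bay), open(d_store_hall), open(d_store_lab)}

== RESULT ==
["at(lab)", "open(d_bay_dock)", "open(d_lab_bay)", "open(d_store_hall)", "open(d_store_lab)"]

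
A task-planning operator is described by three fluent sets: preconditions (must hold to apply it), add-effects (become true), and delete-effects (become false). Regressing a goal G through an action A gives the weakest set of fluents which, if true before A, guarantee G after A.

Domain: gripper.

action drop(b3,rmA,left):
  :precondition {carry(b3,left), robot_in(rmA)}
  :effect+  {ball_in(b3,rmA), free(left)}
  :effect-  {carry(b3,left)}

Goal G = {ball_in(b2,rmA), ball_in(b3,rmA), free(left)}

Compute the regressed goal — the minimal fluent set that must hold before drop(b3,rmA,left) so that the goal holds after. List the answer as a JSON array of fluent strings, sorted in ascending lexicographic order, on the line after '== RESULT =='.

Compute (G \ add) ∪ pre:
  G ∩ del = {}  (empty — regression defined)
  G \ add = {ball_in(b2,rmA), ball_in(b3,rmA), free(left)} \ {ball_in(b3,rmA), free(left)} = {ball_in(b2,rmA)}
  ∪ pre   = {ball_in(b2,rmA)} ∪ {carry(b3,left), robot_in(rmA)}
          = {ball_in(b2,rmA), carry(b3,left), robot_in(rmA)}

== RESULT ==
["ball_in(b2,rmA)", "carry(b3,left)", "robot_in(rmA)"]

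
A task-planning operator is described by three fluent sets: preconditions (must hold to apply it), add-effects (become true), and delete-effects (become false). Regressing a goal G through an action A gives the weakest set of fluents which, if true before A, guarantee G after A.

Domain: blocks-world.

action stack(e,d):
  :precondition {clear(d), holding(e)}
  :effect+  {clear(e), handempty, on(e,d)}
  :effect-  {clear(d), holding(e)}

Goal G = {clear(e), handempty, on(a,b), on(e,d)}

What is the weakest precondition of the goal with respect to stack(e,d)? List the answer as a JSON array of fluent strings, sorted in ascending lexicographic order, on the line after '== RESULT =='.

Compute (G \ add) ∪ pre:
  G ∩ del = {}  (empty — regression defined)
  G \ add = {clear(e), handempty, on(a,b), on(e,d)} \ {clear(e), handempty, on(e,d)} = {on(a,b)}
  ∪ pre   = {on(a,b)} ∪ {clear(d), holding(e)}
          = {clear(d), holding(e), on(a,b)}

== RESULT ==
["clear(d)", "holding(e)", "on(a,b)"]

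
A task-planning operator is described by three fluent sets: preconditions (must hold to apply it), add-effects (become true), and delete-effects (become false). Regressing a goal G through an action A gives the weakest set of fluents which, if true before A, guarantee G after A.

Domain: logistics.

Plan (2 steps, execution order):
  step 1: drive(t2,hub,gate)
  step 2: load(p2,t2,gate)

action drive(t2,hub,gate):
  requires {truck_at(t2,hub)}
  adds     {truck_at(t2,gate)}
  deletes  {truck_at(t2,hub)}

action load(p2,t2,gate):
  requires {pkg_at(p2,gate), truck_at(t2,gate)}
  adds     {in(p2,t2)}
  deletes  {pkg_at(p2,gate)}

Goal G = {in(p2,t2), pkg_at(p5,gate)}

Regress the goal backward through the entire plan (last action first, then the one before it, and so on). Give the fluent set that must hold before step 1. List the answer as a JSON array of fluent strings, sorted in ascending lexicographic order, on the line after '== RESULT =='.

Work backward from the goal:
  through step 2 (load(p2,t2,gate)): drop {in(p2,t2)}, keep {pkg_at(p5,gate)}, require {pkg_at(p2,gate), truck_at(t2,gate)}
    → {pkg_at(p2,gate), pkg_at(p5,gate), truck_at(t2,gate)}
  through step 1 (drive(t2,hub,gate)): drop {truck_at(t2,gate)}, keep {pkg_at(p2,gate), pkg_at(p5,gate)}, require {truck_at(t2,hub)}
    → {pkg_at(p2,gate), pkg_at(p5,gate), truck_at(t2,hub)}

== RESULT ==
["pkg_at(p2,gate)", "pkg_at(p5,gate)", "truck_at(t2,hub)"]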